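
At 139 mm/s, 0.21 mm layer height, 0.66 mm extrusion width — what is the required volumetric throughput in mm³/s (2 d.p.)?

19.27

A = 0.21 × 0.66, so 0.1386 mm².
Volumetric flow = 139 × 0.1386 = 19.27 mm³/s.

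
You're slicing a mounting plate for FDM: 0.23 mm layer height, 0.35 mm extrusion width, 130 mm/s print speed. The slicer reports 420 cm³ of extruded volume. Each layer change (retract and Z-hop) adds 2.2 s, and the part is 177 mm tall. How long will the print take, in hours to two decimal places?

Line area = 0.23 × 0.35 = 0.0805 mm².
Toolpath length = 420 cm³ / 0.0805 mm² = 420000 / 0.0805 = 5217391.3 mm.
Time extruding = 5217391.3 / 130, so 40133.8 s.
Number of layers: 177 / 0.23 → 770 (rounded up).
Non-print overhead = 770 × 2.2 = 1694 s.
Altogether 40133.8 + 1694 = 41827.8 s, i.e. 11.62 hours.

11.62 hours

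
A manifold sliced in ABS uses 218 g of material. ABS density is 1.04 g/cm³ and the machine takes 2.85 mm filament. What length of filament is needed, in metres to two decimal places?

Extruded volume: 218/1.04 = 209.6154 cm³ (209615.4 mm³).
Filament cross-section = π × (2.85/2)² = 6.3794 mm².
Length = 209615.4 / 6.3794 = 32858.17 mm = 32.86 m.

32.86 m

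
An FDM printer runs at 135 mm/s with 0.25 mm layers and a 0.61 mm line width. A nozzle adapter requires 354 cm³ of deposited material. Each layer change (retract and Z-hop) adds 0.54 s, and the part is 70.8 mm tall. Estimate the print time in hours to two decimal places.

4.82 hours

Bead cross-section: 0.25 × 0.61 → 0.1525 mm².
Path length: 354000 mm³ / 0.1525 mm² → 2321311.5 mm.
Time extruding = 2321311.5 / 135 = 17194.9 s.
Layer count = ceil(70.8 / 0.25) = 284.
Non-print overhead: 284 × 0.54 → 153.36 s.
Altogether 17194.9 + 153.36 = 17348.26 s, i.e. 4.82 hours.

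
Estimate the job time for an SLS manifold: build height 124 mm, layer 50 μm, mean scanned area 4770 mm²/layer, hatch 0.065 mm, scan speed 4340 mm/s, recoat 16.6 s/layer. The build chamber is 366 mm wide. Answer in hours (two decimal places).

23.08 hours

Layers = ⌈124/0.05⌉ = 2480.
Per-layer scan distance = 4770 / 0.065 = 73384.6 mm.
Scan time per layer: 73384.6 / 4340 → 16.9089 s.
Time per layer: 16.9089 + 16.6 → 33.5089 s.
Total: 2480 × 33.5089 s = 83102.072 s → 23.08 hours.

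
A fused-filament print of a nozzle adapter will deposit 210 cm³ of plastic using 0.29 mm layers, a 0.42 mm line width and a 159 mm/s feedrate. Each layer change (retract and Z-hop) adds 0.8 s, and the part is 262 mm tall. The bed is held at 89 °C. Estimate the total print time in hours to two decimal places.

3.21 hours

Extrusion cross-section = 0.29 × 0.42, so 0.1218 mm².
Total extruded path = 210000/0.1218 = 1724137.9 mm.
Extrusion time = 1724137.9 / 159 = 10843.6 s.
Layer count = ceil(262 / 0.29) = 904.
Layer-change overhead = 904 × 0.8, so 723.2 s.
Altogether 10843.6 + 723.2 = 11566.8 s, i.e. 3.21 hours.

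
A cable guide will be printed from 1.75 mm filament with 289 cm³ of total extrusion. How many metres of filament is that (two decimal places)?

A = π r² = π × 0.875² = 2.4053 mm².
Length = 289 cm³ / 2.4053 mm² = 289000 / 2.4053 = 120151.33 mm = 120.15 m.

120.15 m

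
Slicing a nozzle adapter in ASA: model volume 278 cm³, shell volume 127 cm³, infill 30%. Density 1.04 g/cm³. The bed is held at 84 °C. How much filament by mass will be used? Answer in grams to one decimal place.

Interior volume = 278 − 127, so 151 cm³.
Infill volume: 0.30 × 151 → 45.3 cm³.
Total printed volume: 127 + 45.3 → 172.3 cm³.
Mass = 172.3 × 1.04 = 179.192 g.

179.2 g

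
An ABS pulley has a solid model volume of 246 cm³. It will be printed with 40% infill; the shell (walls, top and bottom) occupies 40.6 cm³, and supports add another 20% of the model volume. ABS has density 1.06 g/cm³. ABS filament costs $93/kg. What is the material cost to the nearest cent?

$16.95

Infill region = 246 − 40.6, so 205.4 cm³.
Infill volume = 0.40 × 205.4 = 82.16 cm³.
Support: 0.20 × 246 → 49.2 cm³.
Deposited volume: 40.6 + 82.16 + 49.2 → 171.96 cm³.
Mass = 171.96 × 1.06 = 182.2776 g.
Cost = 182.2776 g / 1000 × $93/kg = $16.95.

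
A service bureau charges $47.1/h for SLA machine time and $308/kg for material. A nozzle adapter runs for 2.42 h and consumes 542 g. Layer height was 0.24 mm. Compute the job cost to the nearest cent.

Machine-time cost = 47.1 × 2.42, so $113.982.
Material cost = 308 × 542/1000, so $166.936.
Job cost: 113.982 + 166.936 = 280.918 ≈ $280.92.

$280.92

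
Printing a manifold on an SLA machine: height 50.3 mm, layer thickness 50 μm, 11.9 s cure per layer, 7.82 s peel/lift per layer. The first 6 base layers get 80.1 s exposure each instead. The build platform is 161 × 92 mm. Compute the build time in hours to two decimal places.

Layer count = ceil(50.3 / 0.05) = 1006.
Bottom layers = 6 × (80.1 + 7.82), so 527.52 s.
Normal layers = 1000 × (11.9 + 7.82), so 19720 s.
Total = 527.52 + 19720 = 20247.52 s = 5.62 hours.

5.62 hours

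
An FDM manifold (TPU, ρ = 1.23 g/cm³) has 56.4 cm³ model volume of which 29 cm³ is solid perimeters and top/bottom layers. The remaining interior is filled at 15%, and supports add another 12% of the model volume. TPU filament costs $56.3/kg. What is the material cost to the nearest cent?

$2.76

Volume inside the shell: 56.4 − 29 → 27.4 cm³.
Infill deposited = 0.15 × 27.4 = 4.11 cm³.
Support: 0.12 × 56.4 → 6.768 cm³.
Total printed volume: 29 + 4.11 + 6.768 → 39.878 cm³.
Mass = 39.878 × 1.23, so 49.04994 g.
At $56.3/kg: 49.04994/1000 × 56.3 = $2.76.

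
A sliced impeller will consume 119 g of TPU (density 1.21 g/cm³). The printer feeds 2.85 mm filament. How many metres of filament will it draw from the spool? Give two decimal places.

15.42 m

Volume = 119 g / 1.21 g·cm⁻³ = 98.3471 cm³ = 98347.1 mm³.
Filament cross-section = π × (2.85/2)² = 6.3794 mm².
Length = 98347.1 / 6.3794 = 15416.36 mm = 15.42 m.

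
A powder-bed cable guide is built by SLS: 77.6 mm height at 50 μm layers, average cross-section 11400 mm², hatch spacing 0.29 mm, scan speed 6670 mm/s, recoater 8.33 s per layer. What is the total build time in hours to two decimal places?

Layers = ⌈77.6/0.05⌉ = 1552.
Hatch length per layer: 11400 / 0.29 → 39310.3 mm.
Per-layer scan time = 39310.3 / 6670 = 5.8936 s.
Time per layer = 5.8936 + 8.33 = 14.2236 s.
Build time = 1552 × 14.2236 = 22075.0272 s = 6.13 hours.

6.13 hours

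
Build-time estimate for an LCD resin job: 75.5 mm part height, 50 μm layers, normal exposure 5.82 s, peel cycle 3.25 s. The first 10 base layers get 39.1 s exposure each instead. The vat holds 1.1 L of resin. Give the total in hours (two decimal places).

3.90 hours

Layer count = ceil(75.5 / 0.05) = 1510.
Burn-in layers = 10 × (39.1 + 3.25), so 423.5 s.
Normal layers: 1500 × (5.82 + 3.25) → 13605 s.
Sum: 423.5 + 13605 = 14028.5 s → 3.90 hours.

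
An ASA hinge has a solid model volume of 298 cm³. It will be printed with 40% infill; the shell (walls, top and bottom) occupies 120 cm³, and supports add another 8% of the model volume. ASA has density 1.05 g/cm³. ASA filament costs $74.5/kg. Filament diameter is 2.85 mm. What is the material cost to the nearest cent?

Interior volume: 298 − 120 → 178 cm³.
Deposited infill = 0.40 × 178, so 71.2 cm³.
Support: 0.08 × 298 → 23.84 cm³.
Total extruded = 120 + 71.2 + 23.84, so 215.04 cm³.
Mass = 215.04 × 1.05 = 225.792 g.
Cost = 225.792 g / 1000 × $74.5/kg = $16.82.

$16.82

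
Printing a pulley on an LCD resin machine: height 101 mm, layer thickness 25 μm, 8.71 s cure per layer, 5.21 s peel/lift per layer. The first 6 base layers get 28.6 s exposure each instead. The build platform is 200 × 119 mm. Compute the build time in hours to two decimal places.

15.65 hours

Number of layers: 101 / 0.025 → 4040 (rounded up).
Base layers = 6 × (28.6 + 5.21), so 202.86 s.
Regular layers: 4034 × (8.71 + 5.21) → 56153.28 s.
Total = 202.86 + 56153.28 = 56356.14 s = 15.65 hours.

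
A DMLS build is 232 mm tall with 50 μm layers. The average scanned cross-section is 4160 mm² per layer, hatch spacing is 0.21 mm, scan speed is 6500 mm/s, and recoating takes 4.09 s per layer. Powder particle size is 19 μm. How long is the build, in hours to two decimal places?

Layers = ⌈232/0.05⌉ = 4640.
Scan path per layer = 4160 / 0.21 = 19809.5 mm.
Laser time per layer = 19809.5 / 6500 = 3.0476 s.
Per-layer time = 3.0476 + 4.09, so 7.1376 s.
Total: 4640 × 7.1376 s = 33118.464 s → 9.20 hours.

9.20 hours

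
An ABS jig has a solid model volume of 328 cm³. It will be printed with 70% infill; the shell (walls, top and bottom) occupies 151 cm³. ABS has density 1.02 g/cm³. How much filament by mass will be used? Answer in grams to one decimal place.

280.4 g

Interior volume = 328 − 151 = 177 cm³.
Deposited infill = 0.70 × 177 = 123.9 cm³.
Total extruded = 151 + 123.9 = 274.9 cm³.
Mass: 274.9 × 1.02 → 280.398 g.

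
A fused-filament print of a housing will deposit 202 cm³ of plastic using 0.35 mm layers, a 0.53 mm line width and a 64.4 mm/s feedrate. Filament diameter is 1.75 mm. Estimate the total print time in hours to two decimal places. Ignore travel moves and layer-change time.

Line area: 0.35 × 0.53 → 0.1855 mm².
Total extruded path = 202000/0.1855 = 1088948.8 mm.
Extrusion time: 1088948.8 / 64.4 → 16909.1 s.
16909.1 s = 4.70 hours.

4.70 hours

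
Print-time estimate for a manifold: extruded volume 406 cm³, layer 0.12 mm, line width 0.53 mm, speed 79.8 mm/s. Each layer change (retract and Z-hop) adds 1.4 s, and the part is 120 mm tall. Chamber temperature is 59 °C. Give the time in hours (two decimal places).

Extrusion cross-section = 0.12 × 0.53, so 0.0636 mm².
Toolpath length = 406 cm³ / 0.0636 mm² = 406000 / 0.0636 = 6383647.8 mm.
Print-move time = 6383647.8 / 79.8 = 79995.6 s.
Number of layers: 120 / 0.12 → 1000 (rounded up).
Z-hop total = 1000 × 1.4, so 1400 s.
Total = 79995.6 + 1400 = 81395.6 s = 22.61 hours.

22.61 hours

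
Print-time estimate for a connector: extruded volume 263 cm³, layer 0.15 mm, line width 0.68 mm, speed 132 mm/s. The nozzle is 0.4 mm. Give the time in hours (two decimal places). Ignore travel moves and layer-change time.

Line area = 0.15 × 0.68 = 0.102 mm².
Toolpath length = 263 cm³ / 0.102 mm² = 263000 / 0.102 = 2578431.4 mm.
Time extruding: 2578431.4 / 132 → 19533.6 s.
19533.6 s = 5.43 hours.

5.43 hours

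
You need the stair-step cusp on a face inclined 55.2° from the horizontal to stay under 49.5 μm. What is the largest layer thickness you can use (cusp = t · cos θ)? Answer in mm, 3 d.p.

t = h_c / cos θ = 0.0495 / 0.5707 = 0.087 mm.

0.087 mm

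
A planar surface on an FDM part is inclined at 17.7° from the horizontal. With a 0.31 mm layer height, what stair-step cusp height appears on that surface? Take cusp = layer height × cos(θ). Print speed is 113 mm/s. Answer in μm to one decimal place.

295.3 μm

Cusp = layer height × cos(17.7°) = 0.31 × 0.9527 = 0.295337 mm = 295.3 μm.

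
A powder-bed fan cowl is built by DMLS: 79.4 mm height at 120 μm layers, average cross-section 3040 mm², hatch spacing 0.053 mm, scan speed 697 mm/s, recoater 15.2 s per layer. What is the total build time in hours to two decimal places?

Layers = ⌈79.4/0.12⌉ = 662.
Scan path per layer = 3040 / 0.053, so 57358.5 mm.
Scan time per layer = 57358.5 / 697, so 82.2934 s.
Time per layer: 82.2934 + 15.2 → 97.4934 s.
662 layers × 97.4934 s/layer = 64540.6308 s, i.e. 17.93 hours.

17.93 hours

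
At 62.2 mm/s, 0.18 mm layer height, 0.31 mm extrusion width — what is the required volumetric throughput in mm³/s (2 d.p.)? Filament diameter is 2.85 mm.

A = 0.18 × 0.31, so 0.0558 mm².
Q = v·A = 62.2 × 0.0558 = 3.47 mm³/s.

3.47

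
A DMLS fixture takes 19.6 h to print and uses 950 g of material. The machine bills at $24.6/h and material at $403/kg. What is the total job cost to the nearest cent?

Time charge: 24.6 × 19.6 → $482.16.
Material cost = 403 × 950/1000, so $382.85.
Job cost: 482.16 + 382.85 = $865.01.

$865.01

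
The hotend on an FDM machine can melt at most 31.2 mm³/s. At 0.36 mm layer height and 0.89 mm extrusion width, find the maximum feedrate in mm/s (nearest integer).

97 mm/s

A: 0.36 × 0.89 → 0.3204 mm².
Max speed = 31.2 / 0.3204 = 97.38 ≈ 97 mm/s.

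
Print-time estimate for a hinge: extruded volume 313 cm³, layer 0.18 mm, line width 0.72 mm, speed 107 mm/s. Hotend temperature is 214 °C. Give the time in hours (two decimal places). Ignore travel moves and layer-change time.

6.27 hours

Bead cross-section: 0.18 × 0.72 → 0.1296 mm².
Toolpath length = 313 cm³ / 0.1296 mm² = 313000 / 0.1296 = 2415123.5 mm.
Print-move time: 2415123.5 / 107 → 22571.2 s.
22571.2 s = 6.27 hours.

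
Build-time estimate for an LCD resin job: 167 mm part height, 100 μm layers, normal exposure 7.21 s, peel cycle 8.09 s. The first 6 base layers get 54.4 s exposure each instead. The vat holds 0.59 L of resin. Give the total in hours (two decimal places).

7.18 hours

Layer count = ceil(167 / 0.1) = 1670.
Burn-in layers = 6 × (54.4 + 8.09) = 374.94 s.
Remaining layers: 1664 × (7.21 + 8.09) → 25459.2 s.
Total = 374.94 + 25459.2 = 25834.14 s = 7.18 hours.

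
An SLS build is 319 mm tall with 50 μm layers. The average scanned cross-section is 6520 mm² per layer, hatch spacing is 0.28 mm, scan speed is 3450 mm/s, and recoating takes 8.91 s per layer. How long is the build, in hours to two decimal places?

27.75 hours

Number of layers: 319 / 0.05 → 6380 (rounded up).
Hatch length per layer = 6520 / 0.28, so 23285.7 mm.
Laser time per layer = 23285.7 / 3450 = 6.7495 s.
Time per layer = 6.7495 + 8.91, so 15.6595 s.
Build time = 6380 × 15.6595 = 99907.61 s = 27.75 hours.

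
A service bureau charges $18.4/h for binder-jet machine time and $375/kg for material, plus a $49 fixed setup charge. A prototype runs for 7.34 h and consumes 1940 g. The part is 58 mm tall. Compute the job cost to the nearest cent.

Time charge: 18.4 × 7.34 → $135.056.
Material cost: 375 × 1940/1000 → $727.50.
Adding setup: 135.056 + 727.50 + 49 → 911.556 ≈ $911.56.

$911.56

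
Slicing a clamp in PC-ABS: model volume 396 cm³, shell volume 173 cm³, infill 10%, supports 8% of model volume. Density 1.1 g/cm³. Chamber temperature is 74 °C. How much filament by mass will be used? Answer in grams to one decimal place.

249.7 g

Volume inside the shell = 396 − 173 = 223 cm³.
Infill deposited = 0.10 × 223 = 22.3 cm³.
Support = 0.08 × 396, so 31.68 cm³.
Total extruded = 173 + 22.3 + 31.68 = 226.98 cm³.
Mass = 226.98 × 1.1, so 249.678 g.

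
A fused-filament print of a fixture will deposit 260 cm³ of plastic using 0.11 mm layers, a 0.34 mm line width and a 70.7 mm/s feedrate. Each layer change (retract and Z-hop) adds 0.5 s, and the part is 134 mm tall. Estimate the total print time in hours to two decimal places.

Bead cross-section: 0.11 × 0.34 → 0.0374 mm².
Total extruded path = 260000/0.0374 = 6951871.7 mm.
Print-move time = 6951871.7 / 70.7, so 98329.2 s.
Layer count = ceil(134 / 0.11) = 1219.
Z-hop total: 1219 × 0.5 → 609.5 s.
Total = 98329.2 + 609.5 = 98938.7 s = 27.48 hours.

27.48 hours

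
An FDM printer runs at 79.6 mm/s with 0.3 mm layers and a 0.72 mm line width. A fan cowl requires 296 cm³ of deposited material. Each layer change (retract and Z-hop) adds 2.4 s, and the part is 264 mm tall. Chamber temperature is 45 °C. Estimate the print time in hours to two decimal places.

Line area = 0.3 × 0.72 = 0.216 mm².
Total extruded path = 296000/0.216 = 1370370.4 mm.
Print-move time = 1370370.4 / 79.6, so 17215.7 s.
Layers = ⌈264/0.3⌉ = 880.
Non-print overhead: 880 × 2.4 → 2112 s.
Altogether 17215.7 + 2112 = 19327.7 s, i.e. 5.37 hours.

5.37 hours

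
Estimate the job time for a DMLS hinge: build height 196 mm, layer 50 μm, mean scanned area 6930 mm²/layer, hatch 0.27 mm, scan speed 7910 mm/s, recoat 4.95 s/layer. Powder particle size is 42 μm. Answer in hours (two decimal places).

Layer count = ceil(196 / 0.05) = 3920.
Scan path per layer = 6930 / 0.27, so 25666.7 mm.
Laser time per layer: 25666.7 / 7910 → 3.2448 s.
Per-layer time = 3.2448 + 4.95, so 8.1948 s.
Build time = 3920 × 8.1948 = 32123.616 s = 8.92 hours.

8.92 hours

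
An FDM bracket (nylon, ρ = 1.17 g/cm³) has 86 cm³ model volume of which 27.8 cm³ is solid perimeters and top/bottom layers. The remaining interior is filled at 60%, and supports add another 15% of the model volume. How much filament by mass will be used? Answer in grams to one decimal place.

88.5 g

Infill region: 86 − 27.8 → 58.2 cm³.
Infill volume = 0.60 × 58.2 = 34.92 cm³.
Support: 0.15 × 86 → 12.9 cm³.
Total extruded = 27.8 + 34.92 + 12.9 = 75.62 cm³.
Mass: 75.62 × 1.17 → 88.4754 g.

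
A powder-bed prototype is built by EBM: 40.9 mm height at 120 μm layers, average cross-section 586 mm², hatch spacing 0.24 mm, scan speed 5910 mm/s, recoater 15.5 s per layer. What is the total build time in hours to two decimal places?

1.51 hours

Layer count = ceil(40.9 / 0.12) = 341.
Hatch length per layer = 586 / 0.24 = 2441.7 mm.
Beam time per layer = 2441.7 / 5910, so 0.4131 s.
Per-layer time = 0.4131 + 15.5, so 15.9131 s.
Total: 341 × 15.9131 s = 5426.3671 s → 1.51 hours.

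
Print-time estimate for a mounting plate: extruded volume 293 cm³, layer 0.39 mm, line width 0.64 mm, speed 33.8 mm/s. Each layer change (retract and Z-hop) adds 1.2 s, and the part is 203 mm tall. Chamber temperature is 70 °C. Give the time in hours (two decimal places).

9.82 hours

Bead cross-section = 0.39 × 0.64 = 0.2496 mm².
Toolpath length = 293 cm³ / 0.2496 mm² = 293000 / 0.2496 = 1173878.2 mm.
Time extruding = 1173878.2 / 33.8 = 34730.1 s.
Layers = ⌈203/0.39⌉ = 521.
Non-print overhead: 521 × 1.2 → 625.2 s.
Total = 34730.1 + 625.2 = 35355.3 s = 9.82 hours.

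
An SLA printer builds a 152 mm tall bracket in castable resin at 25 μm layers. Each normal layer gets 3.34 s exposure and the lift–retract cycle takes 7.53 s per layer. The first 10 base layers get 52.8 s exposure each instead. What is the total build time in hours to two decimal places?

Layers = ⌈152/0.025⌉ = 6080.
Bottom layers = 10 × (52.8 + 7.53), so 603.3 s.
Remaining layers: 6070 × (3.34 + 7.53) → 65980.9 s.
Sum: 603.3 + 65980.9 = 66584.2 s → 18.50 hours.

18.50 hours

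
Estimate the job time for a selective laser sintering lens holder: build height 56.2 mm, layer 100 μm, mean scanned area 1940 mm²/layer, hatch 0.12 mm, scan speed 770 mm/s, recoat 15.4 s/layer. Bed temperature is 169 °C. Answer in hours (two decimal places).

Layers = ⌈56.2/0.1⌉ = 562.
Hatch length per layer = 1940 / 0.12 = 16166.7 mm.
Scan time per layer = 16166.7 / 770, so 20.9957 s.
Layer cycle = 20.9957 + 15.4, so 36.3957 s.
Total: 562 × 36.3957 s = 20454.3834 s → 5.68 hours.

5.68 hours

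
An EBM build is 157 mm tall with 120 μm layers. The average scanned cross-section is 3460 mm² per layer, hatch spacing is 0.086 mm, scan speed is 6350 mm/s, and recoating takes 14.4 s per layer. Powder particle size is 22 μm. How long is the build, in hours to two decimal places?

Layers = ⌈157/0.12⌉ = 1309.
Per-layer scan distance: 3460 / 0.086 → 40232.6 mm.
Per-layer scan time = 40232.6 / 6350 = 6.3358 s.
Per-layer time = 6.3358 + 14.4, so 20.7358 s.
Total: 1309 × 20.7358 s = 27143.1622 s → 7.54 hours.

7.54 hours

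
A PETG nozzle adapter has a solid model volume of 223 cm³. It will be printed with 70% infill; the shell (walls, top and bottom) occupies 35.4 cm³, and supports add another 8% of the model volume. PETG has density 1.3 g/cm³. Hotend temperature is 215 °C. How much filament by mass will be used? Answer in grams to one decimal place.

239.9 g

Infill region = 223 − 35.4 = 187.6 cm³.
Deposited infill: 0.70 × 187.6 → 131.32 cm³.
Support = 0.08 × 223 = 17.84 cm³.
Total printed volume: 35.4 + 131.32 + 17.84 → 184.56 cm³.
Mass: 184.56 × 1.3 → 239.928 g.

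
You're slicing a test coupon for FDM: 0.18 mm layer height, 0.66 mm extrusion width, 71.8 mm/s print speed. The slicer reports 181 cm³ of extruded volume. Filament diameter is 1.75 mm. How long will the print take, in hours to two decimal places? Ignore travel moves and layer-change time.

5.89 hours

Line area = 0.18 × 0.66, so 0.1188 mm².
Path length: 181000 mm³ / 0.1188 mm² → 1523569 mm.
Print-move time = 1523569 / 71.8, so 21219.6 s.
That's 21219.6 s → 5.89 hours.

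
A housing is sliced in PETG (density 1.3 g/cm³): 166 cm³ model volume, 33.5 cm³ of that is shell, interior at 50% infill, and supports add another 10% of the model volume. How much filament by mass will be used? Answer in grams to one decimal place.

151.3 g

Interior volume: 166 − 33.5 → 132.5 cm³.
Deposited infill = 0.50 × 132.5 = 66.25 cm³.
Support: 0.10 × 166 → 16.6 cm³.
Total printed volume = 33.5 + 66.25 + 16.6, so 116.35 cm³.
Mass = 116.35 × 1.3 = 151.255 g.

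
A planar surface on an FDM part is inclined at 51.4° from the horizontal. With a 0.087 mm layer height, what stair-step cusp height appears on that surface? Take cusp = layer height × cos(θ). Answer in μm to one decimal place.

cos(51.4°) = 0.6239, so cusp = 0.087 × 0.6239 = 0.054279 mm → 54.3 μm.

54.3 μm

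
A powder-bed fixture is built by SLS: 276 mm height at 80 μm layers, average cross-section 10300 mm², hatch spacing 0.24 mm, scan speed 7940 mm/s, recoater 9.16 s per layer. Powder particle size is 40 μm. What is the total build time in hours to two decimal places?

13.96 hours

Layers = ⌈276/0.08⌉ = 3450.
Scan path per layer: 10300 / 0.24 → 42916.7 mm.
Laser time per layer = 42916.7 / 7940, so 5.4051 s.
Layer cycle = 5.4051 + 9.16 = 14.5651 s.
Build time = 3450 × 14.5651 = 50249.595 s = 13.96 hours.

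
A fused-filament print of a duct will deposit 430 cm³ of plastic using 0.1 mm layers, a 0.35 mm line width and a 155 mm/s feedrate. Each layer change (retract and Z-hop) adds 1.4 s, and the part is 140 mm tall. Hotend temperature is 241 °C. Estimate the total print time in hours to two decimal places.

22.56 hours

Extrusion cross-section = 0.1 × 0.35, so 0.035 mm².
Path length: 430000 mm³ / 0.035 mm² → 12285714.3 mm.
Print-move time = 12285714.3 / 155, so 79262.7 s.
Layers = ⌈140/0.1⌉ = 1400.
Z-hop total = 1400 × 1.4 = 1960 s.
Total = 79262.7 + 1960 = 81222.7 s = 22.56 hours.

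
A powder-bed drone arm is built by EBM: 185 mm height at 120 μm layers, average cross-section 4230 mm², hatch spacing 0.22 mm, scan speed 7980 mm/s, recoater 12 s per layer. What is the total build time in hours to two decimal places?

Layer count = ceil(185 / 0.12) = 1542.
Hatch length per layer: 4230 / 0.22 → 19227.3 mm.
Scan time per layer: 19227.3 / 7980 → 2.4094 s.
Time per layer = 2.4094 + 12 = 14.4094 s.
Total: 1542 × 14.4094 s = 22219.2948 s → 6.17 hours.

6.17 hours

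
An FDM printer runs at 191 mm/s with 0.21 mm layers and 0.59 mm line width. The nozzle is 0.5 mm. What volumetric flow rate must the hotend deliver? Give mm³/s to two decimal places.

A = 0.21 × 0.59, so 0.1239 mm².
Q = v·A = 191 × 0.1239 = 23.66 mm³/s.

23.66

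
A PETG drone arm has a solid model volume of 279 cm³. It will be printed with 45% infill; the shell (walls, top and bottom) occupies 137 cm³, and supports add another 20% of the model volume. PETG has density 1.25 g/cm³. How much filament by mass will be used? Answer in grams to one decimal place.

Interior volume = 279 − 137 = 142 cm³.
Infill volume = 0.45 × 142 = 63.9 cm³.
Support = 0.20 × 279 = 55.8 cm³.
Total extruded: 137 + 63.9 + 55.8 → 256.7 cm³.
Mass = 256.7 × 1.25, so 320.875 g.

320.9 g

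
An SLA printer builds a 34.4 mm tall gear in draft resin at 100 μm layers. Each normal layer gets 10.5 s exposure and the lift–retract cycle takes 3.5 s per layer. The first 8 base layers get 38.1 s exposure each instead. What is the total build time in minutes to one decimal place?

83.9 minutes

Layer count = ceil(34.4 / 0.1) = 344.
Burn-in layers = 8 × (38.1 + 3.5), so 332.8 s.
Normal layers = 336 × (10.5 + 3.5), so 4704 s.
Total = 332.8 + 4704 = 5036.8 s = 83.9 minutes.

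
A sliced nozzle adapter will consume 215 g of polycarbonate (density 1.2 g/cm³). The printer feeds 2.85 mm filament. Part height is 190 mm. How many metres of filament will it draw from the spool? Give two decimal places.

28.09 m

Volume = 215 g / 1.2 g·cm⁻³ = 179.1667 cm³ = 179166.7 mm³.
A = π r² = π × 1.425² = 6.3794 mm².
Length = 179166.7 / 6.3794 = 28085.2 mm = 28.09 m.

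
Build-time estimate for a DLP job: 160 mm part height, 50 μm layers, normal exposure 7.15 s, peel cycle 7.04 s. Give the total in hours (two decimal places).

Number of layers: 160 / 0.05 → 3200 (rounded up).
Each layer takes = 7.15 + 7.04, so 14.19 s.
Total = 3200 × 14.19 = 45408 s = 12.61 hours.

12.61 hours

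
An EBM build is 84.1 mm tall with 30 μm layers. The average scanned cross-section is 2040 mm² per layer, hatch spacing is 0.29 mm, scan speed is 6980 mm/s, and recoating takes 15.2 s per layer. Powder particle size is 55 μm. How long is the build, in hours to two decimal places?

Layers = ⌈84.1/0.03⌉ = 2804.
Per-layer scan distance = 2040 / 0.29, so 7034.5 mm.
Scan time per layer: 7034.5 / 6980 → 1.0078 s.
Time per layer: 1.0078 + 15.2 → 16.2078 s.
Build time = 2804 × 16.2078 = 45446.6712 s = 12.62 hours.

12.62 hours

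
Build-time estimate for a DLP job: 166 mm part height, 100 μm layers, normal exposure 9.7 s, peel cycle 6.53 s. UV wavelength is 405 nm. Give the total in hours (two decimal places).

7.48 hours

Number of layers: 166 / 0.1 → 1660 (rounded up).
Per-layer time = 9.7 + 6.53 = 16.23 s.
Build time: 1660 × 16.23 s = 26941.8 s, i.e. 7.48 hours.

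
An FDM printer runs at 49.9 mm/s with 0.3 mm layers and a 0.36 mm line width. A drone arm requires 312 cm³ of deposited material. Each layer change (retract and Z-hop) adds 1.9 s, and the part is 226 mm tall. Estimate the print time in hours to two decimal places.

16.48 hours

Extrusion cross-section = 0.3 × 0.36, so 0.108 mm².
Total extruded path = 312000/0.108 = 2888888.9 mm.
Time extruding: 2888888.9 / 49.9 → 57893.6 s.
Number of layers: 226 / 0.3 → 754 (rounded up).
Layer-change overhead = 754 × 1.9 = 1432.6 s.
Altogether 57893.6 + 1432.6 = 59326.2 s, i.e. 16.48 hours.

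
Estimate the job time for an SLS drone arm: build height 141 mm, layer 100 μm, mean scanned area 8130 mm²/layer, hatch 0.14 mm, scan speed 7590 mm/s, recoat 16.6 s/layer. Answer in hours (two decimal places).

9.50 hours

Layers = ⌈141/0.1⌉ = 1410.
Per-layer scan distance = 8130 / 0.14, so 58071.4 mm.
Per-layer scan time: 58071.4 / 7590 → 7.651 s.
Time per layer = 7.651 + 16.6, so 24.251 s.
1410 layers × 24.251 s/layer = 34193.91 s, i.e. 9.50 hours.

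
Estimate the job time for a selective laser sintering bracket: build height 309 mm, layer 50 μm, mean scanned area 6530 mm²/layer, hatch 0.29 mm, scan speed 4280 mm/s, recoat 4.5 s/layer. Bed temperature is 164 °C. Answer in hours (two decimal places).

16.76 hours

Layer count = ceil(309 / 0.05) = 6180.
Hatch length per layer: 6530 / 0.29 → 22517.2 mm.
Scan time per layer = 22517.2 / 4280, so 5.261 s.
Time per layer: 5.261 + 4.5 → 9.761 s.
Total: 6180 × 9.761 s = 60322.98 s → 16.76 hours.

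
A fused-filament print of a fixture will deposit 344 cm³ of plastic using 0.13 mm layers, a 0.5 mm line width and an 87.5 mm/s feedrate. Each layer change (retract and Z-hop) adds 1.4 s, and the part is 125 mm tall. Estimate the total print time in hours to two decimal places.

17.18 hours

Line area: 0.13 × 0.5 → 0.065 mm².
Total extruded path = 344000/0.065 = 5292307.7 mm.
Time extruding: 5292307.7 / 87.5 → 60483.5 s.
Layer count = ceil(125 / 0.13) = 962.
Layer-change overhead = 962 × 1.4 = 1346.8 s.
Altogether 60483.5 + 1346.8 = 61830.3 s, i.e. 17.18 hours.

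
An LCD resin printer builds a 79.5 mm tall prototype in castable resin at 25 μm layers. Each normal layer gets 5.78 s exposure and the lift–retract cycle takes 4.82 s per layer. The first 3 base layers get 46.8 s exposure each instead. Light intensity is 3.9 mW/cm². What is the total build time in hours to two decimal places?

Layer count = ceil(79.5 / 0.025) = 3180.
Burn-in layers = 3 × (46.8 + 4.82), so 154.86 s.
Normal layers = 3177 × (5.78 + 4.82), so 33676.2 s.
Total = 154.86 + 33676.2 = 33831.06 s = 9.40 hours.

9.40 hours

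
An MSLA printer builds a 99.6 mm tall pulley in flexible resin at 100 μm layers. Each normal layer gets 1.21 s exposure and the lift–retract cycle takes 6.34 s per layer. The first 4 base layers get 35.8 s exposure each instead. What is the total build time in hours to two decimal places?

2.13 hours

Number of layers: 99.6 / 0.1 → 996 (rounded up).
Base layers: 4 × (35.8 + 6.34) → 168.56 s.
Regular layers = 992 × (1.21 + 6.34), so 7489.6 s.
Sum: 168.56 + 7489.6 = 7658.16 s → 2.13 hours.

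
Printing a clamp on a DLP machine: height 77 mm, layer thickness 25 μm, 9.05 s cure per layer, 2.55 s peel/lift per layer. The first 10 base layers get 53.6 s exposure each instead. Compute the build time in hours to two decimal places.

10.05 hours

Layer count = ceil(77 / 0.025) = 3080.
Bottom layers = 10 × (53.6 + 2.55), so 561.5 s.
Remaining layers: 3070 × (9.05 + 2.55) → 35612 s.
Total = 561.5 + 35612 = 36173.5 s = 10.05 hours.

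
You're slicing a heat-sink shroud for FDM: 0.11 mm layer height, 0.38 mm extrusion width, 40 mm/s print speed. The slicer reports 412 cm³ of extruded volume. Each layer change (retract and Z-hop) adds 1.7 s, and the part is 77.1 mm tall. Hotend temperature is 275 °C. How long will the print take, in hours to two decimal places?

68.78 hours

Bead cross-section: 0.11 × 0.38 → 0.0418 mm².
Path length: 412000 mm³ / 0.0418 mm² → 9856459.3 mm.
Print-move time = 9856459.3 / 40, so 246411.5 s.
Number of layers: 77.1 / 0.11 → 701 (rounded up).
Layer-change overhead = 701 × 1.7 = 1191.7 s.
Altogether 246411.5 + 1191.7 = 247603.2 s, i.e. 68.78 hours.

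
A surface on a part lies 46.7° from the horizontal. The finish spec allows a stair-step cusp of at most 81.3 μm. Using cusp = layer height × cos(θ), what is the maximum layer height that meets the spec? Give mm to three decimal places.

0.119 mm

cos(46.7°) = 0.6858; t_max = 0.0813/0.6858 = 0.119 mm.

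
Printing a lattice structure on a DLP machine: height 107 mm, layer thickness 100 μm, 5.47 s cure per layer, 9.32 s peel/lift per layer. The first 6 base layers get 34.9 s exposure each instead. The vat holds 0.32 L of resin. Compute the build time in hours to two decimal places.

4.44 hours

Layers = ⌈107/0.1⌉ = 1070.
Bottom layers: 6 × (34.9 + 9.32) → 265.32 s.
Normal layers = 1064 × (5.47 + 9.32), so 15736.56 s.
Total = 265.32 + 15736.56 = 16001.88 s = 4.44 hours.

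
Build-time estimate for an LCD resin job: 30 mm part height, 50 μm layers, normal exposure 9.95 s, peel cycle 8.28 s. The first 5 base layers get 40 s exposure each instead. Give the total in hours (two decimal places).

Layer count = ceil(30 / 0.05) = 600.
Bottom layers = 5 × (40 + 8.28), so 241.4 s.
Normal layers = 595 × (9.95 + 8.28) = 10846.85 s.
Sum: 241.4 + 10846.85 = 11088.25 s → 3.08 hours.

3.08 hours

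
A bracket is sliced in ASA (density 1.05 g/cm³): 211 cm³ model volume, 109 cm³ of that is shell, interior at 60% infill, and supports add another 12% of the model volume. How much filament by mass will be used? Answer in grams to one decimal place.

205.3 g

Infill region: 211 − 109 → 102 cm³.
Deposited infill = 0.60 × 102 = 61.2 cm³.
Support: 0.12 × 211 → 25.32 cm³.
Deposited volume = 109 + 61.2 + 25.32, so 195.52 cm³.
Mass = 195.52 × 1.05 = 205.296 g.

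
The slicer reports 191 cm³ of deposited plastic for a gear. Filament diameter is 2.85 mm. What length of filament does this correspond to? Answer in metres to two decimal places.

29.94 m

A = π r² = π × 1.425² = 6.3794 mm².
L = 191000 mm³ / 6.3794 mm² = 29940.12 mm, i.e. 29.94 m.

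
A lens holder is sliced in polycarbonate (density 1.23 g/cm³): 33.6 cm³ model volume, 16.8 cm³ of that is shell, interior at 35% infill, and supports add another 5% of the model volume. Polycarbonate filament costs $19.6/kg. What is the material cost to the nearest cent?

$0.59

Infill region = 33.6 − 16.8, so 16.8 cm³.
Deposited infill = 0.35 × 16.8 = 5.88 cm³.
Support = 0.05 × 33.6 = 1.68 cm³.
Total printed volume = 16.8 + 5.88 + 1.68, so 24.36 cm³.
Mass: 24.36 × 1.23 → 29.9628 g.
Cost = 29.9628 g / 1000 × $19.6/kg = $0.59.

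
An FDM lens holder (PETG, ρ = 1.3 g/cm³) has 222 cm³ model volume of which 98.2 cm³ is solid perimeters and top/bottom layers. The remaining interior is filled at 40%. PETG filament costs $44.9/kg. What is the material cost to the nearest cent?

Volume inside the shell: 222 − 98.2 → 123.8 cm³.
Infill volume = 0.40 × 123.8, so 49.52 cm³.
Total extruded = 98.2 + 49.52, so 147.72 cm³.
Mass = 147.72 × 1.3, so 192.036 g.
Cost = 192.036 g / 1000 × $44.9/kg = $8.62.

$8.62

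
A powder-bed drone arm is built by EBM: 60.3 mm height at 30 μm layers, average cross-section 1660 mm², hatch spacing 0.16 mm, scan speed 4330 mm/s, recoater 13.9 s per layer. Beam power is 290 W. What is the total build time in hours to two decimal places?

9.10 hours

Layers = ⌈60.3/0.03⌉ = 2010.
Per-layer scan distance = 1660 / 0.16 = 10375 mm.
Per-layer scan time: 10375 / 4330 → 2.3961 s.
Time per layer = 2.3961 + 13.9 = 16.2961 s.
2010 layers × 16.2961 s/layer = 32755.161 s, i.e. 9.10 hours.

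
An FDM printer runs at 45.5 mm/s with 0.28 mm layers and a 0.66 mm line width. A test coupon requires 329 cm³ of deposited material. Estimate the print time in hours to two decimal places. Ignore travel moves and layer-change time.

Line area: 0.28 × 0.66 → 0.1848 mm².
Path length: 329000 mm³ / 0.1848 mm² → 1780303 mm.
Time extruding: 1780303 / 45.5 → 39127.5 s.
In the requested units: 39127.5 s = 10.87 hours.

10.87 hours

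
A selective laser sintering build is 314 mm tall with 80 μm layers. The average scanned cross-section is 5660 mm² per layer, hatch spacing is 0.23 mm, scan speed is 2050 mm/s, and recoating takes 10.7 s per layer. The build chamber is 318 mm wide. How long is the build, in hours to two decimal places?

Layer count = ceil(314 / 0.08) = 3925.
Scan path per layer = 5660 / 0.23 = 24608.7 mm.
Laser time per layer = 24608.7 / 2050 = 12.0042 s.
Layer cycle: 12.0042 + 10.7 → 22.7042 s.
3925 layers × 22.7042 s/layer = 89113.985 s, i.e. 24.75 hours.

24.75 hours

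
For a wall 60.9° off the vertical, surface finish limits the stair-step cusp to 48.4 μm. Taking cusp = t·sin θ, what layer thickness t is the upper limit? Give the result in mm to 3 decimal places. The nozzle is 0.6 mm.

t = h_c / sin θ = 0.0484 / 0.8738 = 0.055 mm.

0.055 mm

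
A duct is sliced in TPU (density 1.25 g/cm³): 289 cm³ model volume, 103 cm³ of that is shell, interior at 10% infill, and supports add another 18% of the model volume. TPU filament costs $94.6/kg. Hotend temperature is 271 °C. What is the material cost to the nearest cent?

Interior volume: 289 − 103 → 186 cm³.
Infill volume: 0.10 × 186 → 18.6 cm³.
Support: 0.18 × 289 → 52.02 cm³.
Total printed volume = 103 + 18.6 + 52.02, so 173.62 cm³.
Mass: 173.62 × 1.25 → 217.025 g.
Cost = 217.025 g / 1000 × $94.6/kg = $20.53.

$20.53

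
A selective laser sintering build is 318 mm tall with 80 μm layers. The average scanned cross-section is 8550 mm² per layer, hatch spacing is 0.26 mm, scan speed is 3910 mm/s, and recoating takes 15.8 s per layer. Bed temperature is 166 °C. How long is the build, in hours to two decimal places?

Number of layers: 318 / 0.08 → 3975 (rounded up).
Per-layer scan distance = 8550 / 0.26 = 32884.6 mm.
Scan time per layer = 32884.6 / 3910, so 8.4104 s.
Layer cycle = 8.4104 + 15.8 = 24.2104 s.
Build time = 3975 × 24.2104 = 96236.34 s = 26.73 hours.

26.73 hours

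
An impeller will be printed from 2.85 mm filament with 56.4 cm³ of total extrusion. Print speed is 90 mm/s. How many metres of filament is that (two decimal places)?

8.84 m

A = π r² = π × 1.425² = 6.3794 mm².
L = 56400 mm³ / 6.3794 mm² = 8840.96 mm, i.e. 8.84 m.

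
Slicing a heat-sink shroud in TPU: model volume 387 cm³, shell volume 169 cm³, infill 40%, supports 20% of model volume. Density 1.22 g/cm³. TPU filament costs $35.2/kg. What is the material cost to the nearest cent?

$14.33

Infill region = 387 − 169 = 218 cm³.
Infill volume: 0.40 × 218 → 87.2 cm³.
Support = 0.20 × 387, so 77.4 cm³.
Total extruded = 169 + 87.2 + 77.4 = 333.6 cm³.
Mass = 333.6 × 1.22 = 406.992 g.
At $35.2/kg: 406.992/1000 × 35.2 = $14.33.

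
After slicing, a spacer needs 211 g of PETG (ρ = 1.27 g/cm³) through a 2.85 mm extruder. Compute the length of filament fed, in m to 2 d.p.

Volume = 211 g / 1.27 g·cm⁻³ = 166.1417 cm³ = 166141.7 mm³.
Cross-section of 2.85 mm filament: π·(2.85/2)² = 6.3794 mm².
Length = 166141.7 / 6.3794 = 26043.47 mm = 26.04 m.

26.04 m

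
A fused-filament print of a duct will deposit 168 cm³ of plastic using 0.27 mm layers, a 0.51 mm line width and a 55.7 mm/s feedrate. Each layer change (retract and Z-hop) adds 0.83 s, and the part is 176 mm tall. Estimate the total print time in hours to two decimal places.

Line area: 0.27 × 0.51 → 0.1377 mm².
Total extruded path = 168000/0.1377 = 1220043.6 mm.
Print-move time: 1220043.6 / 55.7 → 21903.8 s.
Layers = ⌈176/0.27⌉ = 652.
Non-print overhead = 652 × 0.83 = 541.16 s.
Altogether 21903.8 + 541.16 = 22444.96 s, i.e. 6.23 hours.

6.23 hours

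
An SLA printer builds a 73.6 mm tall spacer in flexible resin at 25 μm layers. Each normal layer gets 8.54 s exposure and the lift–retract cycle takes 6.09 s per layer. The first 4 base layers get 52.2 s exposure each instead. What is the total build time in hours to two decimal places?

Layer count = ceil(73.6 / 0.025) = 2944.
Base layers = 4 × (52.2 + 6.09), so 233.16 s.
Normal layers = 2940 × (8.54 + 6.09), so 43012.2 s.
Total = 233.16 + 43012.2 = 43245.36 s = 12.01 hours.

12.01 hours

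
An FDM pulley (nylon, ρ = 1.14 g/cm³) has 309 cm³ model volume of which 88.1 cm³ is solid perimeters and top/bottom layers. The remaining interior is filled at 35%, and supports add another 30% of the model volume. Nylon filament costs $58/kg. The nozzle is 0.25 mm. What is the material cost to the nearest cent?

Interior volume = 309 − 88.1 = 220.9 cm³.
Infill deposited: 0.35 × 220.9 → 77.315 cm³.
Support = 0.30 × 309, so 92.7 cm³.
Total extruded = 88.1 + 77.315 + 92.7, so 258.115 cm³.
Mass = 258.115 × 1.14 = 294.2511 g.
Cost = 294.2511 g / 1000 × $58/kg = $17.07.

$17.07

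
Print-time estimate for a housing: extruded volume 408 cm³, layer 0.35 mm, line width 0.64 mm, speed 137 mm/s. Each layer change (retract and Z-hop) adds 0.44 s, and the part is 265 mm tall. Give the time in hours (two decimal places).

Extrusion cross-section = 0.35 × 0.64 = 0.224 mm².
Path length: 408000 mm³ / 0.224 mm² → 1821428.6 mm.
Time extruding: 1821428.6 / 137 → 13295.1 s.
Layers = ⌈265/0.35⌉ = 758.
Z-hop total = 758 × 0.44 = 333.52 s.
Altogether 13295.1 + 333.52 = 13628.62 s, i.e. 3.79 hours.

3.79 hours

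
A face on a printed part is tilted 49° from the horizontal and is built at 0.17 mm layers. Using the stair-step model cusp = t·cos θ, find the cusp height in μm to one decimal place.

111.5 μm

h_c = t·cos θ = 0.17 × 0.6561 = 0.111537 mm (111.5 μm).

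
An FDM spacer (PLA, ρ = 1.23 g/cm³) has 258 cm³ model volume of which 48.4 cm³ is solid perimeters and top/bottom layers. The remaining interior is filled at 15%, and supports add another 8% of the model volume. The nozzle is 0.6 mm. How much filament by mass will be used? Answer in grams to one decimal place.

123.6 g

Infill region = 258 − 48.4, so 209.6 cm³.
Deposited infill = 0.15 × 209.6, so 31.44 cm³.
Support = 0.08 × 258, so 20.64 cm³.
Total extruded = 48.4 + 31.44 + 20.64 = 100.48 cm³.
Mass = 100.48 × 1.23, so 123.5904 g.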